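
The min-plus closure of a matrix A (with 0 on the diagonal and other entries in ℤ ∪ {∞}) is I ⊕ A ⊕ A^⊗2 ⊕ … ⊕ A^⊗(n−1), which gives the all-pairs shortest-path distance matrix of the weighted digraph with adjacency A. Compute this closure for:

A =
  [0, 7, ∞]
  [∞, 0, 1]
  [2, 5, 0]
Closure =
  [0, 7, 8]
  [3, 0, 1]
  [2, 5, 0]

This is the Floyd-Warshall all-pairs shortest-path computation. For each intermediate vertex k = 0, 1, …, 2, update dist[i][j] ← min(dist[i][j], dist[i][k] + dist[k][j]). The final matrix gives, for each (i, j), the minimum total weight of any directed path from i to j (possibly empty when i = j).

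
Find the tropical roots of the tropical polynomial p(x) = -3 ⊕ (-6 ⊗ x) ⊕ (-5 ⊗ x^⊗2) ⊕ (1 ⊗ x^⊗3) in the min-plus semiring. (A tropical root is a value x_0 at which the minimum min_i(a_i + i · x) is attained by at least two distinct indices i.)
Roots: {-6, -1, 3}

Each tropical root is a break point of the lower envelope of the lines y = a_i + i · x (there are 4 lines, with slopes 0, 1, ..., 3). Only the lines that attain the minimum somewhere contribute to roots; other lines are dominated. Here the surviving (envelope) indices are i = 3, i = 2, i = 1, i = 0.
Intersections between consecutive envelope lines give the roots: for adjacent envelope indices i < j the intersection is x = (a_i − a_j) / (j − i). Reading off the sorted break points: {-6, -1, 3}.
Verification: at each break x_0, at least two indices attain the minimum of min_i(a_i + i · x_0).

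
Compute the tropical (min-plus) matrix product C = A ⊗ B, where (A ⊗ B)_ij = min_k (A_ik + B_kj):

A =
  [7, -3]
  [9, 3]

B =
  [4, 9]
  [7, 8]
A ⊗ B =
  [4, 5]
  [10, 11]

Apply the min-plus product entry-by-entry:
  C[0][0] = min over k of (A[0][0] + B[0][0] = 7 + 4 = 11, A[0][1] + B[1][0] = -3 + 7 = 4) = 4 (attained at k = 1)
  C[0][1] = min over k of (A[0][0] + B[0][1] = 7 + 9 = 16, A[0][1] + B[1][1] = -3 + 8 = 5) = 5 (attained at k = 1)
  C[1][0] = min over k of (A[1][0] + B[0][0] = 9 + 4 = 13, A[1][1] + B[1][0] = 3 + 7 = 10) = 10 (attained at k = 1)
  C[1][1] = min over k of (A[1][0] + B[0][1] = 9 + 9 = 18, A[1][1] + B[1][1] = 3 + 8 = 11) = 11 (attained at k = 1)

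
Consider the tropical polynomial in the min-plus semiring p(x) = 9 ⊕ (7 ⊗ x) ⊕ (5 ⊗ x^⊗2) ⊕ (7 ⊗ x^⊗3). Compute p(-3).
p(-3) = -2

A tropical monomial a ⊗ x^⊗i evaluates to a + i · x. Evaluating each term at x = -3:
  Term 0 contributes 9 + 0 · -3 = 9
  Term 1 contributes 7 + 1 · -3 = 4
  Term 2 contributes 5 + 2 · -3 = -1
  Term 3 contributes 7 + 3 · -3 = -2
p(-3) = ⊕ of these = min[9, 4, -1, -2] = -2.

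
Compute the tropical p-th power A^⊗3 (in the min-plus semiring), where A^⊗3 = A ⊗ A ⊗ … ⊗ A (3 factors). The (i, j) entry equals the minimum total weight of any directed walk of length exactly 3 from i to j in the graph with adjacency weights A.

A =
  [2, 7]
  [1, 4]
A^⊗3 =
  [6, 11]
  [5, 10]

Each entry (A^⊗3)_ij equals the minimum over all length-3 walks i = v_0 → v_1 → … → v_3 = j of Σ_t A[v_t][v_{t+1}]. For example, for (i, j) = (0, 1) we minimise over 4 possible intermediate vertex sequences; the minimum is 11, attained along the walk 0 → 0 → 0 → 1.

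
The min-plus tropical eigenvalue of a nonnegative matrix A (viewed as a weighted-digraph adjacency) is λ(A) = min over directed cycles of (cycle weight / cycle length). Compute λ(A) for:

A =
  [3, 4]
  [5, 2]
λ(A) = 2

Enumerate directed cycles and compute their means (weight / length). Sample:
  cycle 0 → 0: weight = 3, length = 1, mean = 3/1 ≈ 3.000
  cycle 1 → 1: weight = 2, length = 1, mean = 2/1 ≈ 2.000
  cycle 0 → 1 → 0: weight = 9, length = 2, mean = 9/2 ≈ 4.500
  cycle 1 → 0 → 1: weight = 9, length = 2, mean = 9/2 ≈ 4.500
Minimum mean = 2.000, attained e.g. along the cycle 1 → 1 with weight 2 and length 1. So λ(A) = 2/1 = 2.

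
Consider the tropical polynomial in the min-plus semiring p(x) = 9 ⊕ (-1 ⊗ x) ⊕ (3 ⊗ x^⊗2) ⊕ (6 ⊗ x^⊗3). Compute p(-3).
p(-3) = -4

A tropical monomial a ⊗ x^⊗i evaluates to a + i · x. Evaluating each term at x = -3:
  Term 0 contributes 9 + 0 · -3 = 9
  Term 1 contributes -1 + 1 · -3 = -4
  Term 2 contributes 3 + 2 · -3 = -3
  Term 3 contributes 6 + 3 · -3 = -3
p(-3) = ⊕ of these = min[9, -4, -3, -3] = -4.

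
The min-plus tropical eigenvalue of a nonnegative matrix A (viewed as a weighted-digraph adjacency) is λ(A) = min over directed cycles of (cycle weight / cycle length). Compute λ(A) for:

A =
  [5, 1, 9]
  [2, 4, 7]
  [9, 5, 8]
λ(A) = 3/2

Enumerate directed cycles and compute their means (weight / length). Sample:
  cycle 0 → 0: weight = 5, length = 1, mean = 5/1 ≈ 5.000
  cycle 1 → 1: weight = 4, length = 1, mean = 4/1 ≈ 4.000
  cycle 2 → 2: weight = 8, length = 1, mean = 8/1 ≈ 8.000
  cycle 0 → 1 → 0: weight = 3, length = 2, mean = 3/2 ≈ 1.500
  cycle 0 → 2 → 0: weight = 18, length = 2, mean = 18/2 ≈ 9.000
  cycle 1 → 0 → 1: weight = 3, length = 2, mean = 3/2 ≈ 1.500
Minimum mean = 1.500, attained e.g. along the cycle 0 → 1 → 0 with weight 3 and length 2. So λ(A) = 3/2 = 3/2.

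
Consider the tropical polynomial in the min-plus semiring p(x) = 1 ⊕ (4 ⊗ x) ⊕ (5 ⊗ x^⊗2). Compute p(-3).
p(-3) = -1

A tropical monomial a ⊗ x^⊗i evaluates to a + i · x. Evaluating each term at x = -3:
  Term 0 contributes 1 + 0 · -3 = 1
  Term 1 contributes 4 + 1 · -3 = 1
  Term 2 contributes 5 + 2 · -3 = -1
p(-3) = ⊕ of these = min[1, 1, -1] = -1.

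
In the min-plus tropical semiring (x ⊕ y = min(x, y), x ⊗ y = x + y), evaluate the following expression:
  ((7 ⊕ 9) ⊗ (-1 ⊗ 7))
((7 ⊕ 9) ⊗ (-1 ⊗ 7)) = 13

Expand innermost to outermost. Recall ⊕ takes the minimum of its arguments and ⊗ takes their sum. Working out the expression ((7 ⊕ 9) ⊗ (-1 ⊗ 7)) gives 13.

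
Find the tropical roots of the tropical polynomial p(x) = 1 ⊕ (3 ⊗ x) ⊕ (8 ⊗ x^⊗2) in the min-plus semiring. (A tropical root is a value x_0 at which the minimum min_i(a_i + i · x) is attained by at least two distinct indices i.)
Roots: {-5, -2}

Each tropical root is a break point of the lower envelope of the lines y = a_i + i · x (there are 3 lines, with slopes 0, 1, ..., 2). Only the lines that attain the minimum somewhere contribute to roots; other lines are dominated. Here the surviving (envelope) indices are i = 2, i = 1, i = 0.
Intersections between consecutive envelope lines give the roots: for adjacent envelope indices i < j the intersection is x = (a_i − a_j) / (j − i). Reading off the sorted break points: {-5, -2}.
Verification: at each break x_0, at least two indices attain the minimum of min_i(a_i + i · x_0).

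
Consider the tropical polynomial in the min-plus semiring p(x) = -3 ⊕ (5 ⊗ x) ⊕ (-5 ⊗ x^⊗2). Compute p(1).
p(1) = -3

A tropical monomial a ⊗ x^⊗i evaluates to a + i · x. Evaluating each term at x = 1:
  Term 0 contributes -3 + 0 · 1 = -3
  Term 1 contributes 5 + 1 · 1 = 6
  Term 2 contributes -5 + 2 · 1 = -3
p(1) = ⊕ of these = min[-3, 6, -3] = -3.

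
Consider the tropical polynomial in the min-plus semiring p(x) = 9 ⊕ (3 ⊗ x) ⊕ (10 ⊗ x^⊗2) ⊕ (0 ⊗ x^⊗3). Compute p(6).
p(6) = 9

A tropical monomial a ⊗ x^⊗i evaluates to a + i · x. Evaluating each term at x = 6:
  Term 0 contributes 9 + 0 · 6 = 9
  Term 1 contributes 3 + 1 · 6 = 9
  Term 2 contributes 10 + 2 · 6 = 22
  Term 3 contributes 0 + 3 · 6 = 18
p(6) = ⊕ of these = min[9, 9, 22, 18] = 9.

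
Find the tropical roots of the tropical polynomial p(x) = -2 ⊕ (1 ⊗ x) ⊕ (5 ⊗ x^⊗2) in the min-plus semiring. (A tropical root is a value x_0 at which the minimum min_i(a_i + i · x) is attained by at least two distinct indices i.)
Roots: {-4, -3}

Each tropical root is a break point of the lower envelope of the lines y = a_i + i · x (there are 3 lines, with slopes 0, 1, ..., 2). Only the lines that attain the minimum somewhere contribute to roots; other lines are dominated. Here the surviving (envelope) indices are i = 2, i = 1, i = 0.
Intersections between consecutive envelope lines give the roots: for adjacent envelope indices i < j the intersection is x = (a_i − a_j) / (j − i). Reading off the sorted break points: {-4, -3}.
Verification: at each break x_0, at least two indices attain the minimum of min_i(a_i + i · x_0).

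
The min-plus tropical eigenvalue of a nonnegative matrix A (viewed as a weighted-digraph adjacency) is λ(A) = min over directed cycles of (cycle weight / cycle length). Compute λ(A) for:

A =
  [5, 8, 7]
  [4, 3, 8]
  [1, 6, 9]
λ(A) = 3

Enumerate directed cycles and compute their means (weight / length). Sample:
  cycle 0 → 0: weight = 5, length = 1, mean = 5/1 ≈ 5.000
  cycle 1 → 1: weight = 3, length = 1, mean = 3/1 ≈ 3.000
  cycle 2 → 2: weight = 9, length = 1, mean = 9/1 ≈ 9.000
  cycle 0 → 1 → 0: weight = 12, length = 2, mean = 12/2 ≈ 6.000
  cycle 0 → 2 → 0: weight = 8, length = 2, mean = 8/2 ≈ 4.000
  cycle 1 → 0 → 1: weight = 12, length = 2, mean = 12/2 ≈ 6.000
Minimum mean = 3.000, attained e.g. along the cycle 1 → 1 with weight 3 and length 1. So λ(A) = 3/1 = 3.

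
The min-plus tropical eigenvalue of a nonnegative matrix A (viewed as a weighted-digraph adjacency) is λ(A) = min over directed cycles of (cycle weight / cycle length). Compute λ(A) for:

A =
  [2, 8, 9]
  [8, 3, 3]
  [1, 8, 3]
λ(A) = 2

Enumerate directed cycles and compute their means (weight / length). Sample:
  cycle 0 → 0: weight = 2, length = 1, mean = 2/1 ≈ 2.000
  cycle 1 → 1: weight = 3, length = 1, mean = 3/1 ≈ 3.000
  cycle 2 → 2: weight = 3, length = 1, mean = 3/1 ≈ 3.000
  cycle 0 → 1 → 0: weight = 16, length = 2, mean = 16/2 ≈ 8.000
  cycle 0 → 2 → 0: weight = 10, length = 2, mean = 10/2 ≈ 5.000
  cycle 1 → 0 → 1: weight = 16, length = 2, mean = 16/2 ≈ 8.000
Minimum mean = 2.000, attained e.g. along the cycle 0 → 0 with weight 2 and length 1. So λ(A) = 2/1 = 2.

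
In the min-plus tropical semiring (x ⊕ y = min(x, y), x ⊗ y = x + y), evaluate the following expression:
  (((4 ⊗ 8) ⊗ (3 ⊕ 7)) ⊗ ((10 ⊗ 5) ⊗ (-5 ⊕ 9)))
(((4 ⊗ 8) ⊗ (3 ⊕ 7)) ⊗ ((10 ⊗ 5) ⊗ (-5 ⊕ 9))) = 25

Expand innermost to outermost. Recall ⊕ takes the minimum of its arguments and ⊗ takes their sum. Working out the expression (((4 ⊗ 8) ⊗ (3 ⊕ 7)) ⊗ ((10 ⊗ 5) ⊗ (-5 ⊕ 9))) gives 25.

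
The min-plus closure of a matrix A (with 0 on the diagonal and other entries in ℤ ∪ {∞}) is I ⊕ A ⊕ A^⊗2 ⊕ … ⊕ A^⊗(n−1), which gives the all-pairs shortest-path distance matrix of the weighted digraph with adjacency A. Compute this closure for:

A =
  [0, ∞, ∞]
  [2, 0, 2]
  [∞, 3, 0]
Closure =
  [0, ∞, ∞]
  [2, 0, 2]
  [5, 3, 0]

This is the Floyd-Warshall all-pairs shortest-path computation. For each intermediate vertex k = 0, 1, …, 2, update dist[i][j] ← min(dist[i][j], dist[i][k] + dist[k][j]). The final matrix gives, for each (i, j), the minimum total weight of any directed path from i to j (possibly empty when i = j).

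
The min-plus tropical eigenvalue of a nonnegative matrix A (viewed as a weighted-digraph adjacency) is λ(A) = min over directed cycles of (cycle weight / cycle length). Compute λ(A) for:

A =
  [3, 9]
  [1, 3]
λ(A) = 3

Enumerate directed cycles and compute their means (weight / length). Sample:
  cycle 0 → 0: weight = 3, length = 1, mean = 3/1 ≈ 3.000
  cycle 1 → 1: weight = 3, length = 1, mean = 3/1 ≈ 3.000
  cycle 0 → 1 → 0: weight = 10, length = 2, mean = 10/2 ≈ 5.000
  cycle 1 → 0 → 1: weight = 10, length = 2, mean = 10/2 ≈ 5.000
Minimum mean = 3.000, attained e.g. along the cycle 0 → 0 with weight 3 and length 1. So λ(A) = 3/1 = 3.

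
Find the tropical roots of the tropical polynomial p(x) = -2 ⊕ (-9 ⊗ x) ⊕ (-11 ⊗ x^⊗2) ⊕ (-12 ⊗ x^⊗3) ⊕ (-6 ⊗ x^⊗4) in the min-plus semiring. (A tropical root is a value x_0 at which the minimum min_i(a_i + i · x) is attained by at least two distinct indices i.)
Roots: {-6, 1, 2, 7}

Each tropical root is a break point of the lower envelope of the lines y = a_i + i · x (there are 5 lines, with slopes 0, 1, ..., 4). Only the lines that attain the minimum somewhere contribute to roots; other lines are dominated. Here the surviving (envelope) indices are i = 4, i = 3, i = 2, i = 1, i = 0.
Intersections between consecutive envelope lines give the roots: for adjacent envelope indices i < j the intersection is x = (a_i − a_j) / (j − i). Reading off the sorted break points: {-6, 1, 2, 7}.
Verification: at each break x_0, at least two indices attain the minimum of min_i(a_i + i · x_0).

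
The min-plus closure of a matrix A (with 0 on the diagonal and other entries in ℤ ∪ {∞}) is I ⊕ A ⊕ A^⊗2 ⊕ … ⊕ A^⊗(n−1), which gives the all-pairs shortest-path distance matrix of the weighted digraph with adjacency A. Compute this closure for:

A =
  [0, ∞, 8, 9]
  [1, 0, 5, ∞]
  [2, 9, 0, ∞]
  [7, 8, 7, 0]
Closure =
  [0, 17, 8, 9]
  [1, 0, 5, 10]
  [2, 9, 0, 11]
  [7, 8, 7, 0]

This is the Floyd-Warshall all-pairs shortest-path computation. For each intermediate vertex k = 0, 1, …, 3, update dist[i][j] ← min(dist[i][j], dist[i][k] + dist[k][j]). The final matrix gives, for each (i, j), the minimum total weight of any directed path from i to j (possibly empty when i = j).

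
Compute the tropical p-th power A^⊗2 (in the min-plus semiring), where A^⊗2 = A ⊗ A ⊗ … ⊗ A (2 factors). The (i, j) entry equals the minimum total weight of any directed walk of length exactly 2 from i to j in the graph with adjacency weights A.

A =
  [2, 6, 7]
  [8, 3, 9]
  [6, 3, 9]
A^⊗2 =
  [4, 8, 9]
  [10, 6, 12]
  [8, 6, 12]

Each entry (A^⊗2)_ij equals the minimum over all length-2 walks i = v_0 → v_1 → … → v_2 = j of Σ_t A[v_t][v_{t+1}]. For example, for (i, j) = (0, 2) we minimise over 3 possible intermediate vertex sequences; the minimum is 9, attained along the walk 0 → 0 → 2.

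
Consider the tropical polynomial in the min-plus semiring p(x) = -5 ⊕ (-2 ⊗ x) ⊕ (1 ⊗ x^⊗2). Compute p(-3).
p(-3) = -5

A tropical monomial a ⊗ x^⊗i evaluates to a + i · x. Evaluating each term at x = -3:
  Term 0 contributes -5 + 0 · -3 = -5
  Term 1 contributes -2 + 1 · -3 = -5
  Term 2 contributes 1 + 2 · -3 = -5
p(-3) = ⊕ of these = min[-5, -5, -5] = -5.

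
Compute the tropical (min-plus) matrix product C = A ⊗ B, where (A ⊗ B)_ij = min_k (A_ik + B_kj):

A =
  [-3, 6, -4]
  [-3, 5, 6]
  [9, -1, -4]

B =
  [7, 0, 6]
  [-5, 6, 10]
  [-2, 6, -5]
A ⊗ B =
  [-6, -3, -9]
  [0, -3, 1]
  [-6, 2, -9]

Apply the min-plus product entry-by-entry:
  C[0][0] = min over k of (A[0][0] + B[0][0] = -3 + 7 = 4, A[0][1] + B[1][0] = 6 + -5 = 1, A[0][2] + B[2][0] = -4 + -2 = -6) = -6 (attained at k = 2)
  C[0][1] = min over k of (A[0][0] + B[0][1] = -3 + 0 = -3, A[0][1] + B[1][1] = 6 + 6 = 12, A[0][2] + B[2][1] = -4 + 6 = 2) = -3 (attained at k = 0)
  C[0][2] = min over k of (A[0][0] + B[0][2] = -3 + 6 = 3, A[0][1] + B[1][2] = 6 + 10 = 16, A[0][2] + B[2][2] = -4 + -5 = -9) = -9 (attained at k = 2)
  C[1][0] = min over k of (A[1][0] + B[0][0] = -3 + 7 = 4, A[1][1] + B[1][0] = 5 + -5 = 0, A[1][2] + B[2][0] = 6 + -2 = 4) = 0 (attained at k = 1)
  C[1][1] = min over k of (A[1][0] + B[0][1] = -3 + 0 = -3, A[1][1] + B[1][1] = 5 + 6 = 11, A[1][2] + B[2][1] = 6 + 6 = 12) = -3 (attained at k = 0)
  C[1][2] = min over k of (A[1][0] + B[0][2] = -3 + 6 = 3, A[1][1] + B[1][2] = 5 + 10 = 15, A[1][2] + B[2][2] = 6 + -5 = 1) = 1 (attained at k = 2)
  C[2][0] = min over k of (A[2][0] + B[0][0] = 9 + 7 = 16, A[2][1] + B[1][0] = -1 + -5 = -6, A[2][2] + B[2][0] = -4 + -2 = -6) = -6 (attained at k = 1)
  C[2][1] = min over k of (A[2][0] + B[0][1] = 9 + 0 = 9, A[2][1] + B[1][1] = -1 + 6 = 5, A[2][2] + B[2][1] = -4 + 6 = 2) = 2 (attained at k = 2)
  C[2][2] = min over k of (A[2][0] + B[0][2] = 9 + 6 = 15, A[2][1] + B[1][2] = -1 + 10 = 9, A[2][2] + B[2][2] = -4 + -5 = -9) = -9 (attained at k = 2)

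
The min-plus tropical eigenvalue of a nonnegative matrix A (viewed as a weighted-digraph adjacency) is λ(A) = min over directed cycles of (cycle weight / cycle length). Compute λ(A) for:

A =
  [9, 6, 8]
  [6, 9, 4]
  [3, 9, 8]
λ(A) = 13/3

Enumerate directed cycles and compute their means (weight / length). Sample:
  cycle 0 → 0: weight = 9, length = 1, mean = 9/1 ≈ 9.000
  cycle 1 → 1: weight = 9, length = 1, mean = 9/1 ≈ 9.000
  cycle 2 → 2: weight = 8, length = 1, mean = 8/1 ≈ 8.000
  cycle 0 → 1 → 0: weight = 12, length = 2, mean = 12/2 ≈ 6.000
  cycle 0 → 2 → 0: weight = 11, length = 2, mean = 11/2 ≈ 5.500
  cycle 1 → 0 → 1: weight = 12, length = 2, mean = 12/2 ≈ 6.000
Minimum mean = 4.333, attained e.g. along the cycle 0 → 1 → 2 → 0 with weight 13 and length 3. So λ(A) = 13/3 = 13/3.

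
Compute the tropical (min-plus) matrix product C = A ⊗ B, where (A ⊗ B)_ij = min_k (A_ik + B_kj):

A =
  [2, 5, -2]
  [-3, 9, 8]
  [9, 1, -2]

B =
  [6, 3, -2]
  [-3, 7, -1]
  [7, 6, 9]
A ⊗ B =
  [2, 4, 0]
  [3, 0, -5]
  [-2, 4, 0]

Apply the min-plus product entry-by-entry:
  C[0][0] = min over k of (A[0][0] + B[0][0] = 2 + 6 = 8, A[0][1] + B[1][0] = 5 + -3 = 2, A[0][2] + B[2][0] = -2 + 7 = 5) = 2 (attained at k = 1)
  C[0][1] = min over k of (A[0][0] + B[0][1] = 2 + 3 = 5, A[0][1] + B[1][1] = 5 + 7 = 12, A[0][2] + B[2][1] = -2 + 6 = 4) = 4 (attained at k = 2)
  C[0][2] = min over k of (A[0][0] + B[0][2] = 2 + -2 = 0, A[0][1] + B[1][2] = 5 + -1 = 4, A[0][2] + B[2][2] = -2 + 9 = 7) = 0 (attained at k = 0)
  C[1][0] = min over k of (A[1][0] + B[0][0] = -3 + 6 = 3, A[1][1] + B[1][0] = 9 + -3 = 6, A[1][2] + B[2][0] = 8 + 7 = 15) = 3 (attained at k = 0)
  C[1][1] = min over k of (A[1][0] + B[0][1] = -3 + 3 = 0, A[1][1] + B[1][1] = 9 + 7 = 16, A[1][2] + B[2][1] = 8 + 6 = 14) = 0 (attained at k = 0)
  C[1][2] = min over k of (A[1][0] + B[0][2] = -3 + -2 = -5, A[1][1] + B[1][2] = 9 + -1 = 8, A[1][2] + B[2][2] = 8 + 9 = 17) = -5 (attained at k = 0)
  C[2][0] = min over k of (A[2][0] + B[0][0] = 9 + 6 = 15, A[2][1] + B[1][0] = 1 + -3 = -2, A[2][2] + B[2][0] = -2 + 7 = 5) = -2 (attained at k = 1)
  C[2][1] = min over k of (A[2][0] + B[0][1] = 9 + 3 = 12, A[2][1] + B[1][1] = 1 + 7 = 8, A[2][2] + B[2][1] = -2 + 6 = 4) = 4 (attained at k = 2)
  C[2][2] = min over k of (A[2][0] + B[0][2] = 9 + -2 = 7, A[2][1] + B[1][2] = 1 + -1 = 0, A[2][2] + B[2][2] = -2 + 9 = 7) = 0 (attained at k = 1)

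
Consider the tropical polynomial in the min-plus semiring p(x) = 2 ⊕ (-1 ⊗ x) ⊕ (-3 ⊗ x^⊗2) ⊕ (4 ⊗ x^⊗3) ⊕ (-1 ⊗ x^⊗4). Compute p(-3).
p(-3) = -13

A tropical monomial a ⊗ x^⊗i evaluates to a + i · x. Evaluating each term at x = -3:
  Term 0 contributes 2 + 0 · -3 = 2
  Term 1 contributes -1 + 1 · -3 = -4
  Term 2 contributes -3 + 2 · -3 = -9
  Term 3 contributes 4 + 3 · -3 = -5
  Term 4 contributes -1 + 4 · -3 = -13
p(-3) = ⊕ of these = min[2, -4, -9, -5, -13] = -13.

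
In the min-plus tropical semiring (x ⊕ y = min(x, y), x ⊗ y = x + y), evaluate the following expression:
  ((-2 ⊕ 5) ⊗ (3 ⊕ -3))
((-2 ⊕ 5) ⊗ (3 ⊕ -3)) = -5

Expand innermost to outermost. Recall ⊕ takes the minimum of its arguments and ⊗ takes their sum. Working out the expression ((-2 ⊕ 5) ⊗ (3 ⊕ -3)) gives -5.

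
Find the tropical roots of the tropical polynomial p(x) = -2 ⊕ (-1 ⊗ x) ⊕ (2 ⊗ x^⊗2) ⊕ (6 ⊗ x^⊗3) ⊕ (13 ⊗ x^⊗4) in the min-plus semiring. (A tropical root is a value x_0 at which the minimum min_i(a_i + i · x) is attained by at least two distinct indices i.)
Roots: {-7, -4, -3, -1}

Each tropical root is a break point of the lower envelope of the lines y = a_i + i · x (there are 5 lines, with slopes 0, 1, ..., 4). Only the lines that attain the minimum somewhere contribute to roots; other lines are dominated. Here the surviving (envelope) indices are i = 4, i = 3, i = 2, i = 1, i = 0.
Intersections between consecutive envelope lines give the roots: for adjacent envelope indices i < j the intersection is x = (a_i − a_j) / (j − i). Reading off the sorted break points: {-7, -4, -3, -1}.
Verification: at each break x_0, at least two indices attain the minimum of min_i(a_i + i · x_0).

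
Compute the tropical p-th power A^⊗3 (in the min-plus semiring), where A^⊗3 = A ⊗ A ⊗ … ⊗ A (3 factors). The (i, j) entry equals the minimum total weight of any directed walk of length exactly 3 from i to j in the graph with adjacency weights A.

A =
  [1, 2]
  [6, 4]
A^⊗3 =
  [3, 4]
  [8, 9]

Each entry (A^⊗3)_ij equals the minimum over all length-3 walks i = v_0 → v_1 → … → v_3 = j of Σ_t A[v_t][v_{t+1}]. For example, for (i, j) = (0, 1) we minimise over 4 possible intermediate vertex sequences; the minimum is 4, attained along the walk 0 → 0 → 0 → 1.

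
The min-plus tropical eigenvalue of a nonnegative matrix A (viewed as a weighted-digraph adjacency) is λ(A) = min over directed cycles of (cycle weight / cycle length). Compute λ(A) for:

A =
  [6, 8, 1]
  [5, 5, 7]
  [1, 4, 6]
λ(A) = 1

Enumerate directed cycles and compute their means (weight / length). Sample:
  cycle 0 → 0: weight = 6, length = 1, mean = 6/1 ≈ 6.000
  cycle 1 → 1: weight = 5, length = 1, mean = 5/1 ≈ 5.000
  cycle 2 → 2: weight = 6, length = 1, mean = 6/1 ≈ 6.000
  cycle 0 → 1 → 0: weight = 13, length = 2, mean = 13/2 ≈ 6.500
  cycle 0 → 2 → 0: weight = 2, length = 2, mean = 2/2 ≈ 1.000
  cycle 1 → 0 → 1: weight = 13, length = 2, mean = 13/2 ≈ 6.500
Minimum mean = 1.000, attained e.g. along the cycle 0 → 2 → 0 with weight 2 and length 2. So λ(A) = 2/2 = 1.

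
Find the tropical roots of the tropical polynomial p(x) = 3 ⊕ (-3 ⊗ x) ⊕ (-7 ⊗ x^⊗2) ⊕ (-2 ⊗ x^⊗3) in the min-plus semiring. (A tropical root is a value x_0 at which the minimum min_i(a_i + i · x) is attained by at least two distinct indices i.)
Roots: {-5, 4, 6}

Each tropical root is a break point of the lower envelope of the lines y = a_i + i · x (there are 4 lines, with slopes 0, 1, ..., 3). Only the lines that attain the minimum somewhere contribute to roots; other lines are dominated. Here the surviving (envelope) indices are i = 3, i = 2, i = 1, i = 0.
Intersections between consecutive envelope lines give the roots: for adjacent envelope indices i < j the intersection is x = (a_i − a_j) / (j − i). Reading off the sorted break points: {-5, 4, 6}.
Verification: at each break x_0, at least two indices attain the minimum of min_i(a_i + i · x_0).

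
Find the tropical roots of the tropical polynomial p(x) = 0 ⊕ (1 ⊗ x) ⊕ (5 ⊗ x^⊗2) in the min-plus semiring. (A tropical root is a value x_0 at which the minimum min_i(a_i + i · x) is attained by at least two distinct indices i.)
Roots: {-4, -1}

Each tropical root is a break point of the lower envelope of the lines y = a_i + i · x (there are 3 lines, with slopes 0, 1, ..., 2). Only the lines that attain the minimum somewhere contribute to roots; other lines are dominated. Here the surviving (envelope) indices are i = 2, i = 1, i = 0.
Intersections between consecutive envelope lines give the roots: for adjacent envelope indices i < j the intersection is x = (a_i − a_j) / (j − i). Reading off the sorted break points: {-4, -1}.
Verification: at each break x_0, at least two indices attain the minimum of min_i(a_i + i · x_0).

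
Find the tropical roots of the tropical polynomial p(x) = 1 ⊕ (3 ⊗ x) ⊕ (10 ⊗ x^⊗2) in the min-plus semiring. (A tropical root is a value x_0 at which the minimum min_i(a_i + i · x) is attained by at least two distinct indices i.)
Roots: {-7, -2}

Each tropical root is a break point of the lower envelope of the lines y = a_i + i · x (there are 3 lines, with slopes 0, 1, ..., 2). Only the lines that attain the minimum somewhere contribute to roots; other lines are dominated. Here the surviving (envelope) indices are i = 2, i = 1, i = 0.
Intersections between consecutive envelope lines give the roots: for adjacent envelope indices i < j the intersection is x = (a_i − a_j) / (j − i). Reading off the sorted break points: {-7, -2}.
Verification: at each break x_0, at least two indices attain the minimum of min_i(a_i + i · x_0).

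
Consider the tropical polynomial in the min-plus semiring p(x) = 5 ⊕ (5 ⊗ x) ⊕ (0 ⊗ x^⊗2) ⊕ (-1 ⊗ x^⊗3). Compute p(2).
p(2) = 4

A tropical monomial a ⊗ x^⊗i evaluates to a + i · x. Evaluating each term at x = 2:
  Term 0 contributes 5 + 0 · 2 = 5
  Term 1 contributes 5 + 1 · 2 = 7
  Term 2 contributes 0 + 2 · 2 = 4
  Term 3 contributes -1 + 3 · 2 = 5
p(2) = ⊕ of these = min[5, 7, 4, 5] = 4.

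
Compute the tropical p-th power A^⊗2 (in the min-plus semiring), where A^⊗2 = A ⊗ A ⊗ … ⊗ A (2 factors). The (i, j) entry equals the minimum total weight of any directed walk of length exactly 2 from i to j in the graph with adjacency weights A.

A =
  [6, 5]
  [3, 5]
A^⊗2 =
  [8, 10]
  [8, 8]

Each entry (A^⊗2)_ij equals the minimum over all length-2 walks i = v_0 → v_1 → … → v_2 = j of Σ_t A[v_t][v_{t+1}]. For example, for (i, j) = (0, 1) we minimise over 2 possible intermediate vertex sequences; the minimum is 10, attained along the walk 0 → 1 → 1.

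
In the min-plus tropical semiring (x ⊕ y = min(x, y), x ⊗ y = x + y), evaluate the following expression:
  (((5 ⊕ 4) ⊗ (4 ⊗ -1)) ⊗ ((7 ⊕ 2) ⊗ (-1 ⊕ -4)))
(((5 ⊕ 4) ⊗ (4 ⊗ -1)) ⊗ ((7 ⊕ 2) ⊗ (-1 ⊕ -4))) = 5

Expand innermost to outermost. Recall ⊕ takes the minimum of its arguments and ⊗ takes their sum. Working out the expression (((5 ⊕ 4) ⊗ (4 ⊗ -1)) ⊗ ((7 ⊕ 2) ⊗ (-1 ⊕ -4))) gives 5.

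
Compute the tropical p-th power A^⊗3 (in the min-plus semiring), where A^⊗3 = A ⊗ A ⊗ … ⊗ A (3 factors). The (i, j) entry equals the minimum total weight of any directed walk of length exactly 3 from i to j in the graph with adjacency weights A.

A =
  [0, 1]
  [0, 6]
A^⊗3 =
  [0, 1]
  [0, 1]

Each entry (A^⊗3)_ij equals the minimum over all length-3 walks i = v_0 → v_1 → … → v_3 = j of Σ_t A[v_t][v_{t+1}]. For example, for (i, j) = (0, 1) we minimise over 4 possible intermediate vertex sequences; the minimum is 1, attained along the walk 0 → 0 → 0 → 1.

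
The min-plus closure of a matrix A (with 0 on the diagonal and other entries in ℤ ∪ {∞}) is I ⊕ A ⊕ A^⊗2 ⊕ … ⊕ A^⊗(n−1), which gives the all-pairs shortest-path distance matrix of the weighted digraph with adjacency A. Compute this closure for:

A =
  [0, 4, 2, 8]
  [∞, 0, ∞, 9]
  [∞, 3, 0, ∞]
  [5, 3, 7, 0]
Closure =
  [0, 4, 2, 8]
  [14, 0, 16, 9]
  [17, 3, 0, 12]
  [5, 3, 7, 0]

This is the Floyd-Warshall all-pairs shortest-path computation. For each intermediate vertex k = 0, 1, …, 3, update dist[i][j] ← min(dist[i][j], dist[i][k] + dist[k][j]). The final matrix gives, for each (i, j), the minimum total weight of any directed path from i to j (possibly empty when i = j).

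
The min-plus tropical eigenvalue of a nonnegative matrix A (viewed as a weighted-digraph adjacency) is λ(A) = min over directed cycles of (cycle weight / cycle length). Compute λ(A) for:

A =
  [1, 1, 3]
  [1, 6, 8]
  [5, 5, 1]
λ(A) = 1

Enumerate directed cycles and compute their means (weight / length). Sample:
  cycle 0 → 0: weight = 1, length = 1, mean = 1/1 ≈ 1.000
  cycle 1 → 1: weight = 6, length = 1, mean = 6/1 ≈ 6.000
  cycle 2 → 2: weight = 1, length = 1, mean = 1/1 ≈ 1.000
  cycle 0 → 1 → 0: weight = 2, length = 2, mean = 2/2 ≈ 1.000
  cycle 0 → 2 → 0: weight = 8, length = 2, mean = 8/2 ≈ 4.000
  cycle 1 → 0 → 1: weight = 2, length = 2, mean = 2/2 ≈ 1.000
Minimum mean = 1.000, attained e.g. along the cycle 0 → 0 with weight 1 and length 1. So λ(A) = 1/1 = 1.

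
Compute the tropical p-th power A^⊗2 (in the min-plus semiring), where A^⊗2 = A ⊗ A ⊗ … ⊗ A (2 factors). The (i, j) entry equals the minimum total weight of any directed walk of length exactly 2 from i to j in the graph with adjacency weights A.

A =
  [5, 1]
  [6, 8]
A^⊗2 =
  [7, 6]
  [11, 7]

Each entry (A^⊗2)_ij equals the minimum over all length-2 walks i = v_0 → v_1 → … → v_2 = j of Σ_t A[v_t][v_{t+1}]. For example, for (i, j) = (0, 1) we minimise over 2 possible intermediate vertex sequences; the minimum is 6, attained along the walk 0 → 0 → 1.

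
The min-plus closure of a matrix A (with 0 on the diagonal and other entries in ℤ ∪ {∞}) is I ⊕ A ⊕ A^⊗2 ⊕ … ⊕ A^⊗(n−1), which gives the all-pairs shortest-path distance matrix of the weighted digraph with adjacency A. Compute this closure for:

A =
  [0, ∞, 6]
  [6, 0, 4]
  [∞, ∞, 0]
Closure =
  [0, ∞, 6]
  [6, 0, 4]
  [∞, ∞, 0]

This is the Floyd-Warshall all-pairs shortest-path computation. For each intermediate vertex k = 0, 1, …, 2, update dist[i][j] ← min(dist[i][j], dist[i][k] + dist[k][j]). The final matrix gives, for each (i, j), the minimum total weight of any directed path from i to j (possibly empty when i = j).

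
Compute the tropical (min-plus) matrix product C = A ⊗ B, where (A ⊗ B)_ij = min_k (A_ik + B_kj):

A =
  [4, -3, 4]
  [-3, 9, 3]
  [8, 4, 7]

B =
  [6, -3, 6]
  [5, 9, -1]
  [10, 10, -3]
A ⊗ B =
  [2, 1, -4]
  [3, -6, 0]
  [9, 5, 3]

Apply the min-plus product entry-by-entry:
  C[0][0] = min over k of (A[0][0] + B[0][0] = 4 + 6 = 10, A[0][1] + B[1][0] = -3 + 5 = 2, A[0][2] + B[2][0] = 4 + 10 = 14) = 2 (attained at k = 1)
  C[0][1] = min over k of (A[0][0] + B[0][1] = 4 + -3 = 1, A[0][1] + B[1][1] = -3 + 9 = 6, A[0][2] + B[2][1] = 4 + 10 = 14) = 1 (attained at k = 0)
  C[0][2] = min over k of (A[0][0] + B[0][2] = 4 + 6 = 10, A[0][1] + B[1][2] = -3 + -1 = -4, A[0][2] + B[2][2] = 4 + -3 = 1) = -4 (attained at k = 1)
  C[1][0] = min over k of (A[1][0] + B[0][0] = -3 + 6 = 3, A[1][1] + B[1][0] = 9 + 5 = 14, A[1][2] + B[2][0] = 3 + 10 = 13) = 3 (attained at k = 0)
  C[1][1] = min over k of (A[1][0] + B[0][1] = -3 + -3 = -6, A[1][1] + B[1][1] = 9 + 9 = 18, A[1][2] + B[2][1] = 3 + 10 = 13) = -6 (attained at k = 0)
  C[1][2] = min over k of (A[1][0] + B[0][2] = -3 + 6 = 3, A[1][1] + B[1][2] = 9 + -1 = 8, A[1][2] + B[2][2] = 3 + -3 = 0) = 0 (attained at k = 2)
  C[2][0] = min over k of (A[2][0] + B[0][0] = 8 + 6 = 14, A[2][1] + B[1][0] = 4 + 5 = 9, A[2][2] + B[2][0] = 7 + 10 = 17) = 9 (attained at k = 1)
  C[2][1] = min over k of (A[2][0] + B[0][1] = 8 + -3 = 5, A[2][1] + B[1][1] = 4 + 9 = 13, A[2][2] + B[2][1] = 7 + 10 = 17) = 5 (attained at k = 0)
  C[2][2] = min over k of (A[2][0] + B[0][2] = 8 + 6 = 14, A[2][1] + B[1][2] = 4 + -1 = 3, A[2][2] + B[2][2] = 7 + -3 = 4) = 3 (attained at k = 1)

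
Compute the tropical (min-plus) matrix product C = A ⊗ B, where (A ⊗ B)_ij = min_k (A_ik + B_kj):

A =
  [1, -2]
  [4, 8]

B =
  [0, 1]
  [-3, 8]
A ⊗ B =
  [-5, 2]
  [4, 5]

Apply the min-plus product entry-by-entry:
  C[0][0] = min over k of (A[0][0] + B[0][0] = 1 + 0 = 1, A[0][1] + B[1][0] = -2 + -3 = -5) = -5 (attained at k = 1)
  C[0][1] = min over k of (A[0][0] + B[0][1] = 1 + 1 = 2, A[0][1] + B[1][1] = -2 + 8 = 6) = 2 (attained at k = 0)
  C[1][0] = min over k of (A[1][0] + B[0][0] = 4 + 0 = 4, A[1][1] + B[1][0] = 8 + -3 = 5) = 4 (attained at k = 0)
  C[1][1] = min over k of (A[1][0] + B[0][1] = 4 + 1 = 5, A[1][1] + B[1][1] = 8 + 8 = 16) = 5 (attained at k = 0)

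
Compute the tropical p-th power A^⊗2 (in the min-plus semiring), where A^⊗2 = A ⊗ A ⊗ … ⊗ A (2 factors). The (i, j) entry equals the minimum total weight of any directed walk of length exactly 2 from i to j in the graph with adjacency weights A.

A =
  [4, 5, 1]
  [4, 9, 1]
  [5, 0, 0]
A^⊗2 =
  [6, 1, 1]
  [6, 1, 1]
  [4, 0, 0]

Each entry (A^⊗2)_ij equals the minimum over all length-2 walks i = v_0 → v_1 → … → v_2 = j of Σ_t A[v_t][v_{t+1}]. For example, for (i, j) = (0, 2) we minimise over 3 possible intermediate vertex sequences; the minimum is 1, attained along the walk 0 → 2 → 2.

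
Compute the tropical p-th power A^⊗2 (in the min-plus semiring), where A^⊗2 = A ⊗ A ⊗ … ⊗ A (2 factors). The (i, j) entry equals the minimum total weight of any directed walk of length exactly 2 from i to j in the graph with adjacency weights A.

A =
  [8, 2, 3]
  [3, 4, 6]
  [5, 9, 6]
A^⊗2 =
  [5, 6, 8]
  [7, 5, 6]
  [11, 7, 8]

Each entry (A^⊗2)_ij equals the minimum over all length-2 walks i = v_0 → v_1 → … → v_2 = j of Σ_t A[v_t][v_{t+1}]. For example, for (i, j) = (0, 2) we minimise over 3 possible intermediate vertex sequences; the minimum is 8, attained along the walk 0 → 1 → 2.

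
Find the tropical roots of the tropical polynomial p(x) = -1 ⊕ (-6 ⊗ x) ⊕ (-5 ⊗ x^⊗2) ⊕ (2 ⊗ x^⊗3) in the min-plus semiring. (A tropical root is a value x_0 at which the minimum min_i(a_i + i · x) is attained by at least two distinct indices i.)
Roots: {-7, -1, 5}

Each tropical root is a break point of the lower envelope of the lines y = a_i + i · x (there are 4 lines, with slopes 0, 1, ..., 3). Only the lines that attain the minimum somewhere contribute to roots; other lines are dominated. Here the surviving (envelope) indices are i = 3, i = 2, i = 1, i = 0.
Intersections between consecutive envelope lines give the roots: for adjacent envelope indices i < j the intersection is x = (a_i − a_j) / (j − i). Reading off the sorted break points: {-7, -1, 5}.
Verification: at each break x_0, at least two indices attain the minimum of min_i(a_i + i · x_0).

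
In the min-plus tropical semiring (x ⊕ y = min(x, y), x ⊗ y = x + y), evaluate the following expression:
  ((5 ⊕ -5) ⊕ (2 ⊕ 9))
((5 ⊕ -5) ⊕ (2 ⊕ 9)) = -5

Expand innermost to outermost. Recall ⊕ takes the minimum of its arguments and ⊗ takes their sum. Working out the expression ((5 ⊕ -5) ⊕ (2 ⊕ 9)) gives -5.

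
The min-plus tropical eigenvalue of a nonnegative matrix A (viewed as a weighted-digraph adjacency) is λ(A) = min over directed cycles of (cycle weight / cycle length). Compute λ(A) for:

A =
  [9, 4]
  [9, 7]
λ(A) = 13/2

Enumerate directed cycles and compute their means (weight / length). Sample:
  cycle 0 → 0: weight = 9, length = 1, mean = 9/1 ≈ 9.000
  cycle 1 → 1: weight = 7, length = 1, mean = 7/1 ≈ 7.000
  cycle 0 → 1 → 0: weight = 13, length = 2, mean = 13/2 ≈ 6.500
  cycle 1 → 0 → 1: weight = 13, length = 2, mean = 13/2 ≈ 6.500
Minimum mean = 6.500, attained e.g. along the cycle 0 → 1 → 0 with weight 13 and length 2. So λ(A) = 13/2 = 13/2.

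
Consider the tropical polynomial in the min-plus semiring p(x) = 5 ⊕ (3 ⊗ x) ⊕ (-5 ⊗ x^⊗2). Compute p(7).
p(7) = 5

A tropical monomial a ⊗ x^⊗i evaluates to a + i · x. Evaluating each term at x = 7:
  Term 0 contributes 5 + 0 · 7 = 5
  Term 1 contributes 3 + 1 · 7 = 10
  Term 2 contributes -5 + 2 · 7 = 9
p(7) = ⊕ of these = min[5, 10, 9] = 5.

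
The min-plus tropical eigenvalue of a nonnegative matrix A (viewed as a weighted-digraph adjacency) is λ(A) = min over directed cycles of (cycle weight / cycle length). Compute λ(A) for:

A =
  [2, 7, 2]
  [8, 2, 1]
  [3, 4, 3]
λ(A) = 2

Enumerate directed cycles and compute their means (weight / length). Sample:
  cycle 0 → 0: weight = 2, length = 1, mean = 2/1 ≈ 2.000
  cycle 1 → 1: weight = 2, length = 1, mean = 2/1 ≈ 2.000
  cycle 2 → 2: weight = 3, length = 1, mean = 3/1 ≈ 3.000
  cycle 0 → 1 → 0: weight = 15, length = 2, mean = 15/2 ≈ 7.500
  cycle 0 → 2 → 0: weight = 5, length = 2, mean = 5/2 ≈ 2.500
  cycle 1 → 0 → 1: weight = 15, length = 2, mean = 15/2 ≈ 7.500
Minimum mean = 2.000, attained e.g. along the cycle 0 → 0 with weight 2 and length 1. So λ(A) = 2/1 = 2.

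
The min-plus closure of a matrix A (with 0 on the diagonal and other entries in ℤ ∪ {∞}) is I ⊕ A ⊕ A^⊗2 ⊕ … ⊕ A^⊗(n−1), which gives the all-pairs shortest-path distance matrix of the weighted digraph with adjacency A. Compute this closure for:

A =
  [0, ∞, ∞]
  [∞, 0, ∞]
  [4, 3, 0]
Closure =
  [0, ∞, ∞]
  [∞, 0, ∞]
  [4, 3, 0]

This is the Floyd-Warshall all-pairs shortest-path computation. For each intermediate vertex k = 0, 1, …, 2, update dist[i][j] ← min(dist[i][j], dist[i][k] + dist[k][j]). The final matrix gives, for each (i, j), the minimum total weight of any directed path from i to j (possibly empty when i = j).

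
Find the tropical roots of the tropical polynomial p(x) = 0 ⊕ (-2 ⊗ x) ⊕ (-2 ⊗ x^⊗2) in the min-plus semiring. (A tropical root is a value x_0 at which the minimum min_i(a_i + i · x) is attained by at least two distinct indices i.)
Roots: {0, 2}

Each tropical root is a break point of the lower envelope of the lines y = a_i + i · x (there are 3 lines, with slopes 0, 1, ..., 2). Only the lines that attain the minimum somewhere contribute to roots; other lines are dominated. Here the surviving (envelope) indices are i = 2, i = 1, i = 0.
Intersections between consecutive envelope lines give the roots: for adjacent envelope indices i < j the intersection is x = (a_i − a_j) / (j − i). Reading off the sorted break points: {0, 2}.
Verification: at each break x_0, at least two indices attain the minimum of min_i(a_i + i · x_0).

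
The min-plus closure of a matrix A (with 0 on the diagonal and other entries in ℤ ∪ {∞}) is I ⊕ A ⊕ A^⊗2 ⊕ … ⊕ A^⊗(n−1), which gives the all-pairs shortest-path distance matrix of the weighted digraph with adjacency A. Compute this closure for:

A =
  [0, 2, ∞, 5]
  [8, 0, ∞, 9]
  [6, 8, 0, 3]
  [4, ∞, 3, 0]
Closure =
  [0, 2, 8, 5]
  [8, 0, 12, 9]
  [6, 8, 0, 3]
  [4, 6, 3, 0]

This is the Floyd-Warshall all-pairs shortest-path computation. For each intermediate vertex k = 0, 1, …, 3, update dist[i][j] ← min(dist[i][j], dist[i][k] + dist[k][j]). The final matrix gives, for each (i, j), the minimum total weight of any directed path from i to j (possibly empty when i = j).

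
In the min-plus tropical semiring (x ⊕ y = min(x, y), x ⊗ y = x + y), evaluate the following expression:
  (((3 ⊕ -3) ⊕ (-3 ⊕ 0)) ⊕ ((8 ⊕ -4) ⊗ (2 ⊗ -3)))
(((3 ⊕ -3) ⊕ (-3 ⊕ 0)) ⊕ ((8 ⊕ -4) ⊗ (2 ⊗ -3))) = -5

Expand innermost to outermost. Recall ⊕ takes the minimum of its arguments and ⊗ takes their sum. Working out the expression (((3 ⊕ -3) ⊕ (-3 ⊕ 0)) ⊕ ((8 ⊕ -4) ⊗ (2 ⊗ -3))) gives -5.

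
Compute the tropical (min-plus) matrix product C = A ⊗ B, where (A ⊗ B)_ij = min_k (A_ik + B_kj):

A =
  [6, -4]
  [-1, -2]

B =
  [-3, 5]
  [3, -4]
A ⊗ B =
  [-1, -8]
  [-4, -6]

Apply the min-plus product entry-by-entry:
  C[0][0] = min over k of (A[0][0] + B[0][0] = 6 + -3 = 3, A[0][1] + B[1][0] = -4 + 3 = -1) = -1 (attained at k = 1)
  C[0][1] = min over k of (A[0][0] + B[0][1] = 6 + 5 = 11, A[0][1] + B[1][1] = -4 + -4 = -8) = -8 (attained at k = 1)
  C[1][0] = min over k of (A[1][0] + B[0][0] = -1 + -3 = -4, A[1][1] + B[1][0] = -2 + 3 = 1) = -4 (attained at k = 0)
  C[1][1] = min over k of (A[1][0] + B[0][1] = -1 + 5 = 4, A[1][1] + B[1][1] = -2 + -4 = -6) = -6 (attained at k = 1)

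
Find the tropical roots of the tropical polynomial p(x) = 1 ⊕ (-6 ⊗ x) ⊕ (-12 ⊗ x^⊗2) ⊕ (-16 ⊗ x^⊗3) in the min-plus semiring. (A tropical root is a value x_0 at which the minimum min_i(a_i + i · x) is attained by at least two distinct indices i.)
Roots: {4, 6, 7}

Each tropical root is a break point of the lower envelope of the lines y = a_i + i · x (there are 4 lines, with slopes 0, 1, ..., 3). Only the lines that attain the minimum somewhere contribute to roots; other lines are dominated. Here the surviving (envelope) indices are i = 3, i = 2, i = 1, i = 0.
Intersections between consecutive envelope lines give the roots: for adjacent envelope indices i < j the intersection is x = (a_i − a_j) / (j − i). Reading off the sorted break points: {4, 6, 7}.
Verification: at each break x_0, at least two indices attain the minimum of min_i(a_i + i · x_0).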